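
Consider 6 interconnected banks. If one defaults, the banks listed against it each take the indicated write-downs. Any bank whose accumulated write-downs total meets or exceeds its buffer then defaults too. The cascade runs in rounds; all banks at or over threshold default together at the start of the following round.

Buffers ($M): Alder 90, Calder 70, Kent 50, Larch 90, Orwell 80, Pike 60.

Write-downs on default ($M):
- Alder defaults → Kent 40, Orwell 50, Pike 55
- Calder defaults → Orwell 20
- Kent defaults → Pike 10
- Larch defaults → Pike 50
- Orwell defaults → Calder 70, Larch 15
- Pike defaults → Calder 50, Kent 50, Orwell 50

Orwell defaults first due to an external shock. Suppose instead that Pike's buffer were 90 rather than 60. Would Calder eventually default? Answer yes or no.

With Pike's buffer at 90:
Round 1 — Orwell defaults (initial).
  Calder: +70 → 70 ≥ 70
  Larch: +15 → 15 < 90
Round 2 — Calder defaults.
No further defaults.

yes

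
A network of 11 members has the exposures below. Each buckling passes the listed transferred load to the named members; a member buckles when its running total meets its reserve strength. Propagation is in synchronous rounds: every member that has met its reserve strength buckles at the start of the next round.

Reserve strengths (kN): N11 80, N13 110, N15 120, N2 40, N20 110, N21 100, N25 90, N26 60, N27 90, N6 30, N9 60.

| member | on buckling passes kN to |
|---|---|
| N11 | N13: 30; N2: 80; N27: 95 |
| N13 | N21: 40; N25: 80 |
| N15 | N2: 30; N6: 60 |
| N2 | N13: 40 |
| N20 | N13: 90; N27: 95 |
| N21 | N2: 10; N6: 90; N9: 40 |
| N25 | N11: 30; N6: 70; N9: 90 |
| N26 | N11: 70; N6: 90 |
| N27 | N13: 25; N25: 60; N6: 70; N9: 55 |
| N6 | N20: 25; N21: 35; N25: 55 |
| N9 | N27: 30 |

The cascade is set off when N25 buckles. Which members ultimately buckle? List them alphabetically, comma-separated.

N25, N6, N9

Round 1 — N25 buckles (initial).
  N11: +30 → 30 < 80
  N6: +70 → 70 ≥ 30
  N9: +90 → 90 ≥ 60
Round 2 — N6, N9 buckle.
  N20: +25 → 25 < 110
  N21: +35 → 35 < 100
  N27: +30 → 30 < 90
No further bucklings.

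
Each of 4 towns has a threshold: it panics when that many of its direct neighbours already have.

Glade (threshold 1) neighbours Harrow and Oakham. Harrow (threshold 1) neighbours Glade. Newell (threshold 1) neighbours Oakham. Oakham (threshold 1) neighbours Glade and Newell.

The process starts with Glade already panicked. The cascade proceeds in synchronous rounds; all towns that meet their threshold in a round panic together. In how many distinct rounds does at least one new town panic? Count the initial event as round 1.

Round 1 — Glade panics (initial).
Round 2 — checking thresholds:
  Harrow: 1 of 1 neighbours ≥ 1, panics.
  Oakham: 1 of 2 neighbours ≥ 1, panics.
Round 3 — checking thresholds:
  Newell: 1 of 1 neighbours ≥ 1, panics.
Round 4 — no new panics; cascade stops.

3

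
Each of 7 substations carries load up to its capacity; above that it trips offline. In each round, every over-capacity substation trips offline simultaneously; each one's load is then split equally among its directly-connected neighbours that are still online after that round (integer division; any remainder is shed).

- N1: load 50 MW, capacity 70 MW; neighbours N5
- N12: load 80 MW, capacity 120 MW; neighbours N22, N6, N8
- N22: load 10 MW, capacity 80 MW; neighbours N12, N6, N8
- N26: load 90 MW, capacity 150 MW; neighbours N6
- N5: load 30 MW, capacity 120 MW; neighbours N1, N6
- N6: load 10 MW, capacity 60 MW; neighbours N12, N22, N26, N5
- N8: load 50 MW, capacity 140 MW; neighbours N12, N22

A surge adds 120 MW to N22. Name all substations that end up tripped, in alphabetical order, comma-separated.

N12, N22, N6, N8

Round 1 — N22 at 130 > 80. N22 trips offline.
  N22 sheds 130 MW to N12, N6, N8: 43 each (1 lost).
    N12: 80+43 = 123 > 120
    N6: 10+43 = 53 ≤ 60
    N8: 50+43 = 93 ≤ 140
Round 2 — N12 trips offline.
  N12 sheds 123 MW to N6, N8: 61 each (1 lost).
    N6: 53+61 = 114 > 60
    N8: 93+61 = 154 > 140
Round 3 — N6, N8 trip offline.
  N6 sheds 114 MW to N26, N5: 57 each.
    N26: 90+57 = 147 ≤ 150
    N5: 30+57 = 87 ≤ 120
  N8 sheds 154 MW: no online neighbours, lost.
No further trips.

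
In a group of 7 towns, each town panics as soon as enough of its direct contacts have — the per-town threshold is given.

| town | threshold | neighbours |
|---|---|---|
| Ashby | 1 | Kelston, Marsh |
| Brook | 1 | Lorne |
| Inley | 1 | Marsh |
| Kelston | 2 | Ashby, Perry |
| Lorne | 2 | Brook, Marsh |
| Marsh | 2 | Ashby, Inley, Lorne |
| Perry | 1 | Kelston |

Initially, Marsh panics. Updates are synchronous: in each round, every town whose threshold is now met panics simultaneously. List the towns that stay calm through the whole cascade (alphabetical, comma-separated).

Round 1 — Marsh panics (initial).
Round 2 — checking thresholds:
  Ashby: 1 of 2 neighbours ≥ 1, panics.
  Inley: 1 of 1 neighbours ≥ 1, panics.
  Lorne: 1 of 2 neighbours < 2, below threshold.
Round 3 — no new panics; cascade stops.

Brook, Kelston, Lorne, Perry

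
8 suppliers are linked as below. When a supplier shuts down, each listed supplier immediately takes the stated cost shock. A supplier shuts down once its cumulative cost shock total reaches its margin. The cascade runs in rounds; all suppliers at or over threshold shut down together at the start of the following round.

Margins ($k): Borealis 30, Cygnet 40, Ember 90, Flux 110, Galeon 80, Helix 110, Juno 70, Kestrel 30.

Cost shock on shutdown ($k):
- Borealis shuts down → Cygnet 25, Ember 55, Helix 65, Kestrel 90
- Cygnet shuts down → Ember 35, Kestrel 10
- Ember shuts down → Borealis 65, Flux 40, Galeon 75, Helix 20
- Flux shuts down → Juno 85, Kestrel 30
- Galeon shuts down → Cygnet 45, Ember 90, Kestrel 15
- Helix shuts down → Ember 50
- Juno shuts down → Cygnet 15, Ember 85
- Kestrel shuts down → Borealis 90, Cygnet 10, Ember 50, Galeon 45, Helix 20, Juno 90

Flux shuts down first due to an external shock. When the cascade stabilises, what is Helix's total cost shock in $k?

105

Round 1 — Flux shuts down (initial).
  Juno: +85 → 85 ≥ 70
  Kestrel: +30 → 30 ≥ 30
Round 2 — Juno, Kestrel shut down.
  Borealis: +90 → 90 ≥ 30
  Cygnet: +15+10 → 25 < 40
  Ember: +85+50 → 135 ≥ 90
  Galeon: +45 → 45 < 80
  Helix: +20 → 20 < 110
Round 3 — Borealis, Ember shut down.
  Cygnet: +25 → 50 ≥ 40
  Galeon: +75 → 120 ≥ 80
  Helix: +65+20 → 105 < 110
Round 4 — Cygnet, Galeon shut down.
No further shutdowns.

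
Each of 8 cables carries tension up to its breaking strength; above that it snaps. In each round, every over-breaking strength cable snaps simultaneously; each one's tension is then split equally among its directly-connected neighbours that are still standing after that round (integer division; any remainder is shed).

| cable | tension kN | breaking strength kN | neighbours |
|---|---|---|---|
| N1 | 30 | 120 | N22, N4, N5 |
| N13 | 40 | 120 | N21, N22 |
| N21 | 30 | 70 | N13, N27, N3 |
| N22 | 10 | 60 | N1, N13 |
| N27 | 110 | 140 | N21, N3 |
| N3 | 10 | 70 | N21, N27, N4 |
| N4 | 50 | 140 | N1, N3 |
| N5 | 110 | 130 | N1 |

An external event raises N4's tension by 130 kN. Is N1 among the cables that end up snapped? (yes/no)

no

Round 1 — N4 at 180 > 140. N4 snaps.
  N4 sheds 180 kN to N1, N3: 90 each.
    N1: 30+90 = 120 ≤ 120
    N3: 10+90 = 100 > 70
Round 2 — N3 snaps.
  N3 sheds 100 kN to N21, N27: 50 each.
    N21: 30+50 = 80 > 70
    N27: 110+50 = 160 > 140
Round 3 — N21, N27 snap.
  N21 sheds 80 kN to N13: 80 each.
    N13: 40+80 = 120 ≤ 120
  N27 sheds 160 kN: no online neighbours, lost.
No further breaks.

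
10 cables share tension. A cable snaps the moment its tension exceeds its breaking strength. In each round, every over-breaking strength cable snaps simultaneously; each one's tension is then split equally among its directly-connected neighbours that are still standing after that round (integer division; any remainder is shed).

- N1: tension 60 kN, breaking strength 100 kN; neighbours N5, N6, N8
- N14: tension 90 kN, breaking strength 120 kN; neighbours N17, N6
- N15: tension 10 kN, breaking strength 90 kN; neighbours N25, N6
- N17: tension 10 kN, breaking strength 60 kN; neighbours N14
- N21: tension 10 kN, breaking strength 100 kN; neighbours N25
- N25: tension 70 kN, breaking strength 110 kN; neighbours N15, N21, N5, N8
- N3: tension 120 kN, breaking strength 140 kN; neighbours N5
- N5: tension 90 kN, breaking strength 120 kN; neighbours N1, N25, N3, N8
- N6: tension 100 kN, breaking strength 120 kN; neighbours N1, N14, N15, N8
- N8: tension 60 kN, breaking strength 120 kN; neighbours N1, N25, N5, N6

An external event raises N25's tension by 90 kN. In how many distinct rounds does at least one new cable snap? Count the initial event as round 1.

6

Round 1 — N25 at 160 > 110. N25 snaps.
  N25 sheds 160 kN to N15, N21, N5, N8: 40 each.
    N15: 10+40 = 50 ≤ 90
    N21: 10+40 = 50 ≤ 100
    N5: 90+40 = 130 > 120
    N8: 60+40 = 100 ≤ 120
Round 2 — N5 snaps.
  N5 sheds 130 kN to N1, N3, N8: 43 each (1 lost).
    N1: 60+43 = 103 > 100
    N3: 120+43 = 163 > 140
    N8: 100+43 = 143 > 120
Round 3 — N1, N3, N8 snap.
  N1 sheds 103 kN to N6: 103 each.
    N6: 100+103 = 203 > 120
  N3 sheds 163 kN: no online neighbours, lost.
  N8 sheds 143 kN to N6: 143 each.
    N6: 203+143 = 346 > 120
Round 4 — N6 snaps.
  N6 sheds 346 kN to N14, N15: 173 each.
    N14: 90+173 = 263 > 120
    N15: 50+173 = 223 > 90
Round 5 — N14, N15 snap.
  N14 sheds 263 kN to N17: 263 each.
    N17: 10+263 = 273 > 60
  N15 sheds 223 kN: no online neighbours, lost.
Round 6 — N17 snaps.
  N17 sheds 273 kN: no online neighbours, lost.
No further breaks.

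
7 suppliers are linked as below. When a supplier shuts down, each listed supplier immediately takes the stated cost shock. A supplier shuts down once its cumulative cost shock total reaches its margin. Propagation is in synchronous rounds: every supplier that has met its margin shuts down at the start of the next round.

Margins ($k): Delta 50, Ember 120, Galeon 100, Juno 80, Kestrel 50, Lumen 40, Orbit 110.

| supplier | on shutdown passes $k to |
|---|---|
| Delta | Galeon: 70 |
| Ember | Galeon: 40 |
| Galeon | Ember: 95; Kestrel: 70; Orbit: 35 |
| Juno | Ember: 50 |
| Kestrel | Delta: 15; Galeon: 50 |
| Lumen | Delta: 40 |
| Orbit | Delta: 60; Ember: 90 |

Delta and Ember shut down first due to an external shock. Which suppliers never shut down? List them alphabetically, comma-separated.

Juno, Lumen, Orbit

Round 1 — Delta, Ember shut down (initial).
  Galeon: +70+40 → 110 ≥ 100
Round 2 — Galeon shuts down.
  Kestrel: +70 → 70 ≥ 50
  Orbit: +35 → 35 < 110
Round 3 — Kestrel shuts down.
No further shutdowns.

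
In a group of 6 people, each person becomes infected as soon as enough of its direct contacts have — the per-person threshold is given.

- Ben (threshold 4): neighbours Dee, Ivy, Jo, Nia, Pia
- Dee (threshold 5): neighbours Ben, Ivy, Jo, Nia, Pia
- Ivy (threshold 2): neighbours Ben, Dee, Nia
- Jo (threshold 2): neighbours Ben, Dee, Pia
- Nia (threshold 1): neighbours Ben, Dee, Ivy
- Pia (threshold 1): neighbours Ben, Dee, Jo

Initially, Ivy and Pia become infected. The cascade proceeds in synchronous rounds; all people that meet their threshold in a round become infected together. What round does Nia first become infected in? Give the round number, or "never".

Round 1 — Ivy, Pia become infected (initial).
Round 2 — checking thresholds:
  Ben: 2 of 5 neighbours < 4, below threshold.
  Dee: 2 of 5 neighbours < 5, below threshold.
  Jo: 1 of 3 neighbours < 2, below threshold.
  Nia: 1 of 3 neighbours ≥ 1, becomes infected.
Round 3 — no new infections; cascade stops.

2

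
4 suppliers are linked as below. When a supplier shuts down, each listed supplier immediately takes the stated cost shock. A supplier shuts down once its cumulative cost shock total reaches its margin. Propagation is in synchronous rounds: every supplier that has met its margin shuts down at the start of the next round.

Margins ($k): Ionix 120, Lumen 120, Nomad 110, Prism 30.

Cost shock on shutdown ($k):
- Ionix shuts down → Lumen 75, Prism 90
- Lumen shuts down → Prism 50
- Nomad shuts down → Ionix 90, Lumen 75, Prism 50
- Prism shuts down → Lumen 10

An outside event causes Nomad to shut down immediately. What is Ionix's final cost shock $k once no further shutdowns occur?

Round 1 — Nomad shuts down (initial).
  Ionix: +90 → 90 < 120
  Lumen: +75 → 75 < 120
  Prism: +50 → 50 ≥ 30
Round 2 — Prism shuts down.
  Lumen: +10 → 85 < 120
No further shutdowns.

90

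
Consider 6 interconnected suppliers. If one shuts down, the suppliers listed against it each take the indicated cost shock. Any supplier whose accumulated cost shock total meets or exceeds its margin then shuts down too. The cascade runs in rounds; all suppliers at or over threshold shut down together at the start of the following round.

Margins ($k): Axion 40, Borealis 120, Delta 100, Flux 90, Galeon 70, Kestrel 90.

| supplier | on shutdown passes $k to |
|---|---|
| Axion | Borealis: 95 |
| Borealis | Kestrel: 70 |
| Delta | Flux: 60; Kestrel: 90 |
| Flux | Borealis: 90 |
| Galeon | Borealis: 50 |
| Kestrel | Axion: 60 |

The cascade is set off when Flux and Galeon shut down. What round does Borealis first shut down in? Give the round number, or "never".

Round 1 — Flux, Galeon shut down (initial).
  Borealis: +90+50 → 140 ≥ 120
Round 2 — Borealis shuts down.
  Kestrel: +70 → 70 < 90
No further shutdowns.

2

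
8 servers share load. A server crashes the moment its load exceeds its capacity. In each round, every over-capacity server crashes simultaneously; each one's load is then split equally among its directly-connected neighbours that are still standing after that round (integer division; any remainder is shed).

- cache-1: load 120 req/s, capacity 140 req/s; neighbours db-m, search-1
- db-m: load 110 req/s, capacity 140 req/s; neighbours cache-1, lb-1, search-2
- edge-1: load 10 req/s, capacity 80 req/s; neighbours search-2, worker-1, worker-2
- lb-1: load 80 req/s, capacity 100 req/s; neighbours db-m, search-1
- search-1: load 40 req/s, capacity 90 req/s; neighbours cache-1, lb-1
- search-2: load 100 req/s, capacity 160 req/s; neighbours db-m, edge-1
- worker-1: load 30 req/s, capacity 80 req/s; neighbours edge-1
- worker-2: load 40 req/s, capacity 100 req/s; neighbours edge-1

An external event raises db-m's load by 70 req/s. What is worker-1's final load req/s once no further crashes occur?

30

Round 1 — db-m at 180 > 140. db-m crashes.
  db-m sheds 180 req/s to cache-1, lb-1, search-2: 60 each.
    cache-1: 120+60 = 180 > 140
    lb-1: 80+60 = 140 > 100
    search-2: 100+60 = 160 ≤ 160
Round 2 — cache-1, lb-1 crash.
  cache-1 sheds 180 req/s to search-1: 180 each.
    search-1: 40+180 = 220 > 90
  lb-1 sheds 140 req/s to search-1: 140 each.
    search-1: 220+140 = 360 > 90
Round 3 — search-1 crashes.
  search-1 sheds 360 req/s: no online neighbours, lost.
No further crashes.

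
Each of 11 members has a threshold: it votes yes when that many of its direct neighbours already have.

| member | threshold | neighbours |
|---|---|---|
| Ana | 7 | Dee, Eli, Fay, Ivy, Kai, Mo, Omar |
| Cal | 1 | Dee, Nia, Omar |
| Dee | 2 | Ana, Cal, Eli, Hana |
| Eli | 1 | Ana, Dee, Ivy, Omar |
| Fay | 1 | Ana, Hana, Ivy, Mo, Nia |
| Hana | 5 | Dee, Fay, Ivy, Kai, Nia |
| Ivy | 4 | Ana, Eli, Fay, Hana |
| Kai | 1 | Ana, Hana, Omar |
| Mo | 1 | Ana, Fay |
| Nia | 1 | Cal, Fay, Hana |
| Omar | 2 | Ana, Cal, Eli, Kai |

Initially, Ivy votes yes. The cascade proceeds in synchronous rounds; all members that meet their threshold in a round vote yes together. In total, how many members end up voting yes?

11

Round 1 — Ivy votes yes (initial).
Round 2 — checking thresholds:
  Ana: 1 of 7 neighbours < 7, not yet.
  Eli: 1 of 4 neighbours ≥ 1, votes yes.
  Fay: 1 of 5 neighbours ≥ 1, votes yes.
  Hana: 1 of 5 neighbours < 5, not yet.
Round 3 — checking thresholds:
  Ana: 3 of 7 neighbours < 7, not yet.
  Dee: 1 of 4 neighbours < 2, not yet.
  Hana: 2 of 5 neighbours < 5, not yet.
  Mo: 1 of 2 neighbours ≥ 1, votes yes.
  Nia: 1 of 3 neighbours ≥ 1, votes yes.
  Omar: 1 of 4 neighbours < 2, not yet.
Round 4 — checking thresholds:
  Ana: 4 of 7 neighbours < 7, not yet.
  Cal: 1 of 3 neighbours ≥ 1, votes yes.
  Dee: 1 of 4 neighbours < 2, not yet.
  Hana: 3 of 5 neighbours < 5, not yet.
  Omar: 1 of 4 neighbours < 2, not yet.
Round 5 — checking thresholds:
  Ana: 4 of 7 neighbours < 7, not yet.
  Dee: 2 of 4 neighbours ≥ 2, votes yes.
  Hana: 3 of 5 neighbours < 5, not yet.
  Omar: 2 of 4 neighbours ≥ 2, votes yes.
Round 6 — checking thresholds:
  Ana: 6 of 7 neighbours < 7, not yet.
  Hana: 4 of 5 neighbours < 5, not yet.
  Kai: 1 of 3 neighbours ≥ 1, votes yes.
Round 7 — checking thresholds:
  Ana: 7 of 7 neighbours ≥ 7, votes yes.
  Hana: 5 of 5 neighbours ≥ 5, votes yes.
Round 8 — no new yes votes; cascade stops.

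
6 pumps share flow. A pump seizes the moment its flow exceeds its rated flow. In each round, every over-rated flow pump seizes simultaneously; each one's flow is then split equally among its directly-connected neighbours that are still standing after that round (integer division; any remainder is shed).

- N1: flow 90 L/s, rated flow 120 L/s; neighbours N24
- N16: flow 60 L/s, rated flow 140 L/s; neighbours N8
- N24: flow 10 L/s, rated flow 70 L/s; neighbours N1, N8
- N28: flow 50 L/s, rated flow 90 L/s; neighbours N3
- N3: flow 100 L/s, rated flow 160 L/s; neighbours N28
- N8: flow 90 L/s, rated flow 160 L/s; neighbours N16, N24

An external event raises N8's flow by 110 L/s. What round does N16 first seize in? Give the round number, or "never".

Round 1 — N8 at 200 > 160. N8 seizes.
  N8 sheds 200 L/s to N16, N24: 100 each.
    N16: 60+100 = 160 > 140
    N24: 10+100 = 110 > 70
Round 2 — N16, N24 seize.
  N16 sheds 160 L/s: no online neighbours, lost.
  N24 sheds 110 L/s to N1: 110 each.
    N1: 90+110 = 200 > 120
Round 3 — N1 seizes.
  N1 sheds 200 L/s: no online neighbours, lost.
No further seizures.

2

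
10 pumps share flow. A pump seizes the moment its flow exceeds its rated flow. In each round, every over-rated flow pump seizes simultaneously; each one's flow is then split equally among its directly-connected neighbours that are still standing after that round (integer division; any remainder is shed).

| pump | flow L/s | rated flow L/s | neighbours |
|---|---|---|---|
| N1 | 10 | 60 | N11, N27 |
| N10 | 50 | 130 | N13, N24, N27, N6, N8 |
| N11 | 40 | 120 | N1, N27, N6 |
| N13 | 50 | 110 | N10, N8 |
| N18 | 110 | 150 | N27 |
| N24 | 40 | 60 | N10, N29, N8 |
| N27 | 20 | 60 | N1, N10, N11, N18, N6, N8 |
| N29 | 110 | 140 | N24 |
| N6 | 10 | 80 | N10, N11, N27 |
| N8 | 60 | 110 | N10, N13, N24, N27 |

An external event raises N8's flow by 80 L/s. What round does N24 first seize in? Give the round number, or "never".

2

Round 1 — N8 at 140 > 110. N8 seizes.
  N8 sheds 140 L/s to N10, N13, N24, N27: 35 each.
    N10: 50+35 = 85 ≤ 130
    N13: 50+35 = 85 ≤ 110
    N24: 40+35 = 75 > 60
    N27: 20+35 = 55 ≤ 60
Round 2 — N24 seizes.
  N24 sheds 75 L/s to N10, N29: 37 each (1 lost).
    N10: 85+37 = 122 ≤ 130
    N29: 110+37 = 147 > 140
Round 3 — N29 seizes.
  N29 sheds 147 L/s: no online neighbours, lost.
No further seizures.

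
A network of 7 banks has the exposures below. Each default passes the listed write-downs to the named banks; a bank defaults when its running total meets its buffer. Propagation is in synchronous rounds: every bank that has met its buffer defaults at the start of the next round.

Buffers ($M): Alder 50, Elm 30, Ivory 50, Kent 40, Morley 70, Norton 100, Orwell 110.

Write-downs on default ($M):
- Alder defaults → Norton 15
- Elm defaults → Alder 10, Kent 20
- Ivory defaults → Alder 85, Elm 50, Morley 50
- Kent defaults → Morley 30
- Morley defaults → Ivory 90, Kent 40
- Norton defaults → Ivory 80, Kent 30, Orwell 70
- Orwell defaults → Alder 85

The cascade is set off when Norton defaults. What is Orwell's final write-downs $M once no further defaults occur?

70

Round 1 — Norton defaults (initial).
  Ivory: +80 → 80 ≥ 50
  Kent: +30 → 30 < 40
  Orwell: +70 → 70 < 110
Round 2 — Ivory defaults.
  Alder: +85 → 85 ≥ 50
  Elm: +50 → 50 ≥ 30
  Morley: +50 → 50 < 70
Round 3 — Alder, Elm default.
  Kent: +20 → 50 ≥ 40
Round 4 — Kent defaults.
  Morley: +30 → 80 ≥ 70
Round 5 — Morley defaults.
No further defaults.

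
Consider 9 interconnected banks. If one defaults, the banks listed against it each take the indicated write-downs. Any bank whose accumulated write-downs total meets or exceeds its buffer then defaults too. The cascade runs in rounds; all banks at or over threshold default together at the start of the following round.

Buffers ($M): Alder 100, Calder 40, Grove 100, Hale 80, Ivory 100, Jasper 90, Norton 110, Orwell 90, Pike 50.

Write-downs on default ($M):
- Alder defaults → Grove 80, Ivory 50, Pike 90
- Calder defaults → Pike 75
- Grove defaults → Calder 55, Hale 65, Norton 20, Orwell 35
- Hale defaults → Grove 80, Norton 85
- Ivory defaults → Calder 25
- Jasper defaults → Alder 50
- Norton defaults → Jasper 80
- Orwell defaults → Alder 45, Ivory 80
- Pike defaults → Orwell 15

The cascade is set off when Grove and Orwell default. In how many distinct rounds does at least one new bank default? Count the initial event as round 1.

3

Round 1 — Grove, Orwell default (initial).
  Alder: +45 → 45 < 100
  Calder: +55 → 55 ≥ 40
  Hale: +65 → 65 < 80
  Ivory: +80 → 80 < 100
  Norton: +20 → 20 < 110
Round 2 — Calder defaults.
  Pike: +75 → 75 ≥ 50
Round 3 — Pike defaults.
No further defaults.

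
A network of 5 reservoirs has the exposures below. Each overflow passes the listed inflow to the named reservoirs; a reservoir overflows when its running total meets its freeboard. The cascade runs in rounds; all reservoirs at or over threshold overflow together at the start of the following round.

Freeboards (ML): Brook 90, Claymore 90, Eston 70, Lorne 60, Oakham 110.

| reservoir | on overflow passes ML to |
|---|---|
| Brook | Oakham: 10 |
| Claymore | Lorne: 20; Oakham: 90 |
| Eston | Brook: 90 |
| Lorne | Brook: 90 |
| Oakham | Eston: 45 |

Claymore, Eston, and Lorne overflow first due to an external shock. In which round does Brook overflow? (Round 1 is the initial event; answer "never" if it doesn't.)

Round 1 — Claymore, Eston, Lorne overflow (initial).
  Brook: +90+90 → 180 ≥ 90
  Oakham: +90 → 90 < 110
Round 2 — Brook overflows.
  Oakham: +10 → 100 < 110
No further overflows.

2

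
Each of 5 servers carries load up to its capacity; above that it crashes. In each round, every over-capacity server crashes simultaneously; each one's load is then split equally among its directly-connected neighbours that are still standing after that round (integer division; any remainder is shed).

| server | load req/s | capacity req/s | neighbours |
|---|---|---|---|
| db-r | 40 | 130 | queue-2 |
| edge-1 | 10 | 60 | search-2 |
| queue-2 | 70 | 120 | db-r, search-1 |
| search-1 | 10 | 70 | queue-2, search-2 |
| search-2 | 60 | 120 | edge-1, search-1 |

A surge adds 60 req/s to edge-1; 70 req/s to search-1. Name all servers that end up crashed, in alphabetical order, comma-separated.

edge-1, search-1, search-2

Round 1 — edge-1 at 70 > 60; search-1 at 80 > 70. edge-1, search-1 crash.
  edge-1 sheds 70 req/s to search-2: 70 each.
    search-2: 60+70 = 130 > 120
  search-1 sheds 80 req/s to queue-2, search-2: 40 each.
    queue-2: 70+40 = 110 ≤ 120
    search-2: 130+40 = 170 > 120
Round 2 — search-2 crashes.
  search-2 sheds 170 req/s: no online neighbours, lost.
No further crashes.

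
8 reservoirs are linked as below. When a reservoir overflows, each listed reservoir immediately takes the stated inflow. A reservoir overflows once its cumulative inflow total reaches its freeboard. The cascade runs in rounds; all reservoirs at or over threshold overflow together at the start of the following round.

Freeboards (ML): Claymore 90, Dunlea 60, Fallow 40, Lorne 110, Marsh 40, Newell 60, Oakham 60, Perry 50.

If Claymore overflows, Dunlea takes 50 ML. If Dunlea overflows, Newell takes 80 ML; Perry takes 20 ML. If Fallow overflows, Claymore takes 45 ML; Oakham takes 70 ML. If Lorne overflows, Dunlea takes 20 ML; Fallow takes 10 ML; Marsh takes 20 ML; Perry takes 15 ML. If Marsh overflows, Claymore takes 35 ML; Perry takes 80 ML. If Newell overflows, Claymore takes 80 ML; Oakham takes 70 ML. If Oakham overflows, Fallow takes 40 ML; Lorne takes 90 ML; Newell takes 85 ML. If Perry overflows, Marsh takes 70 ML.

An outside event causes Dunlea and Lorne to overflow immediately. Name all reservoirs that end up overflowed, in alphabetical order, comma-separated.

Round 1 — Dunlea, Lorne overflow (initial).
  Fallow: +10 → 10 < 40
  Marsh: +20 → 20 < 40
  Newell: +80 → 80 ≥ 60
  Perry: +20+15 → 35 < 50
Round 2 — Newell overflows.
  Claymore: +80 → 80 < 90
  Oakham: +70 → 70 ≥ 60
Round 3 — Oakham overflows.
  Fallow: +40 → 50 ≥ 40
Round 4 — Fallow overflows.
  Claymore: +45 → 125 ≥ 90
Round 5 — Claymore overflows.
No further overflows.

Claymore, Dunlea, Fallow, Lorne, Newell, Oakham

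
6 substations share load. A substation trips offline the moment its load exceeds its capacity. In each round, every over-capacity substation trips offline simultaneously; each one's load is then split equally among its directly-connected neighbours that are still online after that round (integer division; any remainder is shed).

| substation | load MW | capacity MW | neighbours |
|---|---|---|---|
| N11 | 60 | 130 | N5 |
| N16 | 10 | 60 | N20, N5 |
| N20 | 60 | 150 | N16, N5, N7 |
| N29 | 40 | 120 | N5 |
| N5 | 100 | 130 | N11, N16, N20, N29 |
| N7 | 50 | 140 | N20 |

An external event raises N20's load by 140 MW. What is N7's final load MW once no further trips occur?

116

Round 1 — N20 at 200 > 150. N20 trips offline.
  N20 sheds 200 MW to N16, N5, N7: 66 each (2 lost).
    N16: 10+66 = 76 > 60
    N5: 100+66 = 166 > 130
    N7: 50+66 = 116 ≤ 140
Round 2 — N16, N5 trip offline.
  N16 sheds 76 MW: no online neighbours, lost.
  N5 sheds 166 MW to N11, N29: 83 each.
    N11: 60+83 = 143 > 130
    N29: 40+83 = 123 > 120
Round 3 — N11, N29 trip offline.
  N11 sheds 143 MW: no online neighbours, lost.
  N29 sheds 123 MW: no online neighbours, lost.
No further trips.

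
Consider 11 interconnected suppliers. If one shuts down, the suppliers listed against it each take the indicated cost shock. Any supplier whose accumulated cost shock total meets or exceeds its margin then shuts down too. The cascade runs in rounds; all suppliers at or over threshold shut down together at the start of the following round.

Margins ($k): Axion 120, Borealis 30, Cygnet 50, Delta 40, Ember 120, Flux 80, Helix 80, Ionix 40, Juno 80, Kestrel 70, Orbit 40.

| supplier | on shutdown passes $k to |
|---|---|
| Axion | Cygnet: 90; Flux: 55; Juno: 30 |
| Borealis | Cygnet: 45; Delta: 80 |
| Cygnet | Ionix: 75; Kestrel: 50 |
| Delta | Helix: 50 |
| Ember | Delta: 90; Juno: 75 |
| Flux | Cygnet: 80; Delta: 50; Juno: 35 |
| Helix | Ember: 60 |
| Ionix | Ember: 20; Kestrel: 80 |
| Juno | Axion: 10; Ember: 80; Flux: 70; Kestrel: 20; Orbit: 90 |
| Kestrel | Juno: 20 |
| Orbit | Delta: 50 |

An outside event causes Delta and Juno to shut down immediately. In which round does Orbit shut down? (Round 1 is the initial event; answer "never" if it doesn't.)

2

Round 1 — Delta, Juno shut down (initial).
  Axion: +10 → 10 < 120
  Ember: +80 → 80 < 120
  Flux: +70 → 70 < 80
  Helix: +50 → 50 < 80
  Kestrel: +20 → 20 < 70
  Orbit: +90 → 90 ≥ 40
Round 2 — Orbit shuts down.
No further shutdowns.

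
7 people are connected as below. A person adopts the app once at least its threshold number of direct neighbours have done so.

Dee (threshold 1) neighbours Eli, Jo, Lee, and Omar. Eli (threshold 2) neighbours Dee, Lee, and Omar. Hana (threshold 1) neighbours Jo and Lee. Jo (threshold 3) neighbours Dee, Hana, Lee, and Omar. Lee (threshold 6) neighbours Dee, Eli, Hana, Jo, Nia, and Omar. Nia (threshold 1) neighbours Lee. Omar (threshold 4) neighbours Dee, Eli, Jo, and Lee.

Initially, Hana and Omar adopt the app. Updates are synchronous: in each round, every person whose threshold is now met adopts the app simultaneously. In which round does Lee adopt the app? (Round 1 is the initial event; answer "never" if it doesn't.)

never

Round 1 — Hana, Omar adopt the app (initial).
Round 2 — checking thresholds:
  Dee: 1 of 4 neighbours ≥ 1, adopts the app.
  Eli: 1 of 3 neighbours < 2, below threshold.
  Jo: 2 of 4 neighbours < 3, below threshold.
  Lee: 2 of 6 neighbours < 6, below threshold.
Round 3 — checking thresholds:
  Eli: 2 of 3 neighbours ≥ 2, adopts the app.
  Jo: 3 of 4 neighbours ≥ 3, adopts the app.
  Lee: 3 of 6 neighbours < 6, below threshold.
Round 4 — no new adoptions; cascade stops.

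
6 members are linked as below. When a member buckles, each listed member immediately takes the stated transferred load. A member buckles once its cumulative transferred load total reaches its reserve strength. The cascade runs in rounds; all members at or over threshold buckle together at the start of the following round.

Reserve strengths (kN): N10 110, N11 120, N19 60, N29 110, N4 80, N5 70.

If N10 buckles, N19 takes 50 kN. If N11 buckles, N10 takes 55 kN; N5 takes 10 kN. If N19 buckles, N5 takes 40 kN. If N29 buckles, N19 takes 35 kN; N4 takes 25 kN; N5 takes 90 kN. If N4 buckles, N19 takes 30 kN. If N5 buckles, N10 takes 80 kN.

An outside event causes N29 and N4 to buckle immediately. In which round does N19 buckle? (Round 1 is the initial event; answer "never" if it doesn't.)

Round 1 — N29, N4 buckle (initial).
  N19: +35+30 → 65 ≥ 60
  N5: +90 → 90 ≥ 70
Round 2 — N19, N5 buckle.
  N10: +80 → 80 < 110
No further bucklings.

2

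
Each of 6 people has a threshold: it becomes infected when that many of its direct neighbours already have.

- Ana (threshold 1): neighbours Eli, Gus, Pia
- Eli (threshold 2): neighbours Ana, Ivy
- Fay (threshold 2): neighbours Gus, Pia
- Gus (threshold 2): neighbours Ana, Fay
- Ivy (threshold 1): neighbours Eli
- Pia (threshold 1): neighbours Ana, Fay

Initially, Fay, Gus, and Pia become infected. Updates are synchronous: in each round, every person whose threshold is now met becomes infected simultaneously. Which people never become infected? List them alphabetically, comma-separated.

Eli, Ivy

Round 1 — Fay, Gus, Pia become infected (initial).
Round 2 — checking thresholds:
  Ana: 2 of 3 neighbours ≥ 1, becomes infected.
Round 3 — no new infections; cascade stops.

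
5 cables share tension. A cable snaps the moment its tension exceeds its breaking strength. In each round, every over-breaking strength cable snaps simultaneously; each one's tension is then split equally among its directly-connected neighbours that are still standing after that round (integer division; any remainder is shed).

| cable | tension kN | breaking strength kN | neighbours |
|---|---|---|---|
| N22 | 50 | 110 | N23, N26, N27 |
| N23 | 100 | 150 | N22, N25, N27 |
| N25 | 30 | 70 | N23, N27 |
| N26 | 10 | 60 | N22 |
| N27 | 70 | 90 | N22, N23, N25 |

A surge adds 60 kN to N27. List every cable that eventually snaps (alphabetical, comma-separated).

Round 1 — N27 at 130 > 90. N27 snaps.
  N27 sheds 130 kN to N22, N23, N25: 43 each (1 lost).
    N22: 50+43 = 93 ≤ 110
    N23: 100+43 = 143 ≤ 150
    N25: 30+43 = 73 > 70
Round 2 — N25 snaps.
  N25 sheds 73 kN to N23: 73 each.
    N23: 143+73 = 216 > 150
Round 3 — N23 snaps.
  N23 sheds 216 kN to N22: 216 each.
    N22: 93+216 = 309 > 110
Round 4 — N22 snaps.
  N22 sheds 309 kN to N26: 309 each.
    N26: 10+309 = 319 > 60
Round 5 — N26 snaps.
  N26 sheds 319 kN: no online neighbours, lost.
No further breaks.

N22, N23, N25, N26, N27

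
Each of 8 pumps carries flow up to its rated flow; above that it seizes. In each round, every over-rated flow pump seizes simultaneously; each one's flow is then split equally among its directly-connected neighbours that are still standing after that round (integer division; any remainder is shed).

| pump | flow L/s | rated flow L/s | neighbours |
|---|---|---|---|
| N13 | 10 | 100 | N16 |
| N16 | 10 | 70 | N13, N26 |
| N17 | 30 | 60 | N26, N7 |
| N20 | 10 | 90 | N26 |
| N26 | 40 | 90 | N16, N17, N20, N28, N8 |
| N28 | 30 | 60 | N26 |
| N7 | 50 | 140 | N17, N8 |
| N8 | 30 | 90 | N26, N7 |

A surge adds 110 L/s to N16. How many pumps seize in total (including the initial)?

2

Round 1 — N16 at 120 > 70. N16 seizes.
  N16 sheds 120 L/s to N13, N26: 60 each.
    N13: 10+60 = 70 ≤ 100
    N26: 40+60 = 100 > 90
Round 2 — N26 seizes.
  N26 sheds 100 L/s to N17, N20, N28, N8: 25 each.
    N17: 30+25 = 55 ≤ 60
    N20: 10+25 = 35 ≤ 90
    N28: 30+25 = 55 ≤ 60
    N8: 30+25 = 55 ≤ 90
No further seizures.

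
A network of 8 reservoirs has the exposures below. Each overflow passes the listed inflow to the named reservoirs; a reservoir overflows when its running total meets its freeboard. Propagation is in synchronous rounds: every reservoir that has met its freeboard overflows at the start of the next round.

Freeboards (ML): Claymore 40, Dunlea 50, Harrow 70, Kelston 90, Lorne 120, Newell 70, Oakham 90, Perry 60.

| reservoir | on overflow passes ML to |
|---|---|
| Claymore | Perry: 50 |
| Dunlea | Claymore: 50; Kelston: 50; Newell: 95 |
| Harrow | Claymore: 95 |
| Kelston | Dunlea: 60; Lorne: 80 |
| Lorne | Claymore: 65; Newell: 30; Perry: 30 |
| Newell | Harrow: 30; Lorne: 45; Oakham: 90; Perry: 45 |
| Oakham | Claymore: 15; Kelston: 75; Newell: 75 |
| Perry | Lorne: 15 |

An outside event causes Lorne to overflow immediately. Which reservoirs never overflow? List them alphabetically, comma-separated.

Dunlea, Harrow, Kelston, Newell, Oakham

Round 1 — Lorne overflows (initial).
  Claymore: +65 → 65 ≥ 40
  Newell: +30 → 30 < 70
  Perry: +30 → 30 < 60
Round 2 — Claymore overflows.
  Perry: +50 → 80 ≥ 60
Round 3 — Perry overflows.
No further overflows.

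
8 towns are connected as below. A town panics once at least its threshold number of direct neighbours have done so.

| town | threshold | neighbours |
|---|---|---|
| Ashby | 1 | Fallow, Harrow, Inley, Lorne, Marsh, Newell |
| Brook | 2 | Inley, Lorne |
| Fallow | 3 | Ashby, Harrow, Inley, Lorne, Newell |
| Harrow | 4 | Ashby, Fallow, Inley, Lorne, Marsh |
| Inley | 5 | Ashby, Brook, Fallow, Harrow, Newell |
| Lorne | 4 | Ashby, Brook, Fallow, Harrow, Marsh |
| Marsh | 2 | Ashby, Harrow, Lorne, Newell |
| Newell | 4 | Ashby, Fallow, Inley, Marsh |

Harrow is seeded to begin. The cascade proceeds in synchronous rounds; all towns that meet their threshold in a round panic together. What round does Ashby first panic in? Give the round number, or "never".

2

Round 1 — Harrow panics (initial).
Round 2 — checking thresholds:
  Ashby: 1 of 6 neighbours ≥ 1, panics.
  Fallow: 1 of 5 neighbours < 3, not yet.
  Inley: 1 of 5 neighbours < 5, not yet.
  Lorne: 1 of 5 neighbours < 4, not yet.
  Marsh: 1 of 4 neighbours < 2, not yet.
Round 3 — checking thresholds:
  Fallow: 2 of 5 neighbours < 3, not yet.
  Inley: 2 of 5 neighbours < 5, not yet.
  Lorne: 2 of 5 neighbours < 4, not yet.
  Marsh: 2 of 4 neighbours ≥ 2, panics.
  Newell: 1 of 4 neighbours < 4, not yet.
Round 4 — no new panics; cascade stops.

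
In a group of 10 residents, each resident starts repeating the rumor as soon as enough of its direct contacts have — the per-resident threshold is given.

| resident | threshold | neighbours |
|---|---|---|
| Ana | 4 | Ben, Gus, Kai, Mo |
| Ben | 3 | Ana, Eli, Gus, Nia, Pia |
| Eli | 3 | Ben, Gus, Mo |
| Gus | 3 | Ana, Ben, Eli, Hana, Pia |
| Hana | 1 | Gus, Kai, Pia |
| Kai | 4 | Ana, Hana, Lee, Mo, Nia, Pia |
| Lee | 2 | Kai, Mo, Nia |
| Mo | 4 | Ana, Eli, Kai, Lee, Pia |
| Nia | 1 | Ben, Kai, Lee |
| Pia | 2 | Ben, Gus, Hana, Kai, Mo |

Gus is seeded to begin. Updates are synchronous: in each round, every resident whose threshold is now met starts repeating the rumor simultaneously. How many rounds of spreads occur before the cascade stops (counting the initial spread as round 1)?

3

Round 1 — Gus starts repeating the rumor (initial).
Round 2 — checking thresholds:
  Ana: 1 of 4 neighbours < 4, holds.
  Ben: 1 of 5 neighbours < 3, holds.
  Eli: 1 of 3 neighbours < 3, holds.
  Hana: 1 of 3 neighbours ≥ 1, starts repeating the rumor.
  Pia: 1 of 5 neighbours < 2, holds.
Round 3 — checking thresholds:
  Ana: 1 of 4 neighbours < 4, holds.
  Ben: 1 of 5 neighbours < 3, holds.
  Eli: 1 of 3 neighbours < 3, holds.
  Kai: 1 of 6 neighbours < 4, holds.
  Pia: 2 of 5 neighbours ≥ 2, starts repeating the rumor.
Round 4 — no new spreads; cascade stops.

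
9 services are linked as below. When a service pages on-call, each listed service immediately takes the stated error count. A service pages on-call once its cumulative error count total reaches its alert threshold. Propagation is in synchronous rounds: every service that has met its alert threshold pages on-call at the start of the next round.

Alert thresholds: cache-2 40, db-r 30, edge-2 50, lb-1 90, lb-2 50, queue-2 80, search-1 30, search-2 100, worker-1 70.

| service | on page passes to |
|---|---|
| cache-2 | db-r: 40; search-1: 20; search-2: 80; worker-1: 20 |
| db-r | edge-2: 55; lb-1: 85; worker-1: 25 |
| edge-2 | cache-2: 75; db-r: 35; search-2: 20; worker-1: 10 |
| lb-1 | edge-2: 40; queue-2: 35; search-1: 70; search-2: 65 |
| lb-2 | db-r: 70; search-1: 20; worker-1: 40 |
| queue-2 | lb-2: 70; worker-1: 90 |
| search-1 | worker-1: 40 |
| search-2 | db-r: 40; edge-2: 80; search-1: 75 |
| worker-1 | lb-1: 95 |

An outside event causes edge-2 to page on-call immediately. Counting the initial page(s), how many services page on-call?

7

Round 1 — edge-2 pages on-call (initial).
  cache-2: +75 → 75 ≥ 40
  db-r: +35 → 35 ≥ 30
  search-2: +20 → 20 < 100
  worker-1: +10 → 10 < 70
Round 2 — cache-2, db-r page on-call.
  lb-1: +85 → 85 < 90
  search-1: +20 → 20 < 30
  search-2: +80 → 100 ≥ 100
  worker-1: +20+25 → 55 < 70
Round 3 — search-2 pages on-call.
  search-1: +75 → 95 ≥ 30
Round 4 — search-1 pages on-call.
  worker-1: +40 → 95 ≥ 70
Round 5 — worker-1 pages on-call.
  lb-1: +95 → 180 ≥ 90
Round 6 — lb-1 pages on-call.
  queue-2: +35 → 35 < 80
No further pages.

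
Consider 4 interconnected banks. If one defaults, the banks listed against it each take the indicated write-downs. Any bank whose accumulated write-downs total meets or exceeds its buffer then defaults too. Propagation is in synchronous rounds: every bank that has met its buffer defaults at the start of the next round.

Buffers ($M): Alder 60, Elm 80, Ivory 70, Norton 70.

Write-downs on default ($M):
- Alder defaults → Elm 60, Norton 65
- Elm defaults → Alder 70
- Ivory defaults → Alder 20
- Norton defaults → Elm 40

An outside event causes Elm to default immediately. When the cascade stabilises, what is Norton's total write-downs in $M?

Round 1 — Elm defaults (initial).
  Alder: +70 → 70 ≥ 60
Round 2 — Alder defaults.
  Norton: +65 → 65 < 70
No further defaults.

65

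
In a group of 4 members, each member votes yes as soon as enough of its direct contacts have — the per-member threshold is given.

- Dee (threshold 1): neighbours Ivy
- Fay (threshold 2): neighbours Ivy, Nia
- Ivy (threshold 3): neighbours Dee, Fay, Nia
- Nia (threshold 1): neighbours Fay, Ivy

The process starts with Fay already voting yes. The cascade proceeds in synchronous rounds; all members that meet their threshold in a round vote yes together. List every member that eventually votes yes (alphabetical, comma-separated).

Round 1 — Fay votes yes (initial).
Round 2 — checking thresholds:
  Ivy: 1 of 3 neighbours < 3, not yet.
  Nia: 1 of 2 neighbours ≥ 1, votes yes.
Round 3 — no new yes votes; cascade stops.

Fay, Nia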